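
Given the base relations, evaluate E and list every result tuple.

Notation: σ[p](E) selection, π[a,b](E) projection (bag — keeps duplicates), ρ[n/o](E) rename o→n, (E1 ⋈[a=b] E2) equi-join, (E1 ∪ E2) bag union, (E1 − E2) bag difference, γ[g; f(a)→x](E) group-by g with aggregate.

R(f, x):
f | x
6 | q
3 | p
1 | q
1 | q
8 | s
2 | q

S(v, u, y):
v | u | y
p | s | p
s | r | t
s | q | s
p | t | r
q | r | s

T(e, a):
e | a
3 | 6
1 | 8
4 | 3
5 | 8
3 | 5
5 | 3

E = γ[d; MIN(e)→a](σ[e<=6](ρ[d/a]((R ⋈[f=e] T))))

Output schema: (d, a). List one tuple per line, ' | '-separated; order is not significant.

Stepwise |·|:
  R → 6
  T → 6
  (R ⋈[f=e] T) → 4
  ρ[d/a]((R ⋈[f=e] T)) → 4
  σ[e<=6](ρ[d/a]((R ⋈[f=e] T))) → 4
  γ[d; MIN(e)→a](σ[e<=6](ρ[d/a]((R ⋈[f=e] T)))) → 3

== RESULT ==
d | a
5 | 3
6 | 3
8 | 1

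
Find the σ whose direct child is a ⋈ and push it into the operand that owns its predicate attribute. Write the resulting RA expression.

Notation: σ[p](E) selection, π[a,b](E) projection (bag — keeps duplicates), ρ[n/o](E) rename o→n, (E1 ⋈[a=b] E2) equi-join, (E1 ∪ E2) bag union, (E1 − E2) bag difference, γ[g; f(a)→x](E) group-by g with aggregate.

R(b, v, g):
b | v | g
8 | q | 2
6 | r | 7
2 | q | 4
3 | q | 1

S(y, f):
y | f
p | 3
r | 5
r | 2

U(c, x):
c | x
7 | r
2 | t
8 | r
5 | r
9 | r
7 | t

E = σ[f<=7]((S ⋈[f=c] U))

σ filters on f, owned by the left side.
E' = (σ[f<=7](S) ⋈[f=c] U)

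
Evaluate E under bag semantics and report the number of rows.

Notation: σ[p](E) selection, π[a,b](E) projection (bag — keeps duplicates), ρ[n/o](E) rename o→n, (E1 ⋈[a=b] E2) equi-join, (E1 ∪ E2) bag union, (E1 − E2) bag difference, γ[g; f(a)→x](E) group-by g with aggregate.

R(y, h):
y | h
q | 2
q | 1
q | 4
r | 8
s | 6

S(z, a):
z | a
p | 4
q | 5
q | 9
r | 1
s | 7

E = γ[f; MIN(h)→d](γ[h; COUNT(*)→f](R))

Stepwise |·|:
  R → 5
  γ[h; COUNT(*)→f](R) → 5
  γ[f; MIN(h)→d](γ[h; COUNT(*)→f](R)) → 1

|E| = 1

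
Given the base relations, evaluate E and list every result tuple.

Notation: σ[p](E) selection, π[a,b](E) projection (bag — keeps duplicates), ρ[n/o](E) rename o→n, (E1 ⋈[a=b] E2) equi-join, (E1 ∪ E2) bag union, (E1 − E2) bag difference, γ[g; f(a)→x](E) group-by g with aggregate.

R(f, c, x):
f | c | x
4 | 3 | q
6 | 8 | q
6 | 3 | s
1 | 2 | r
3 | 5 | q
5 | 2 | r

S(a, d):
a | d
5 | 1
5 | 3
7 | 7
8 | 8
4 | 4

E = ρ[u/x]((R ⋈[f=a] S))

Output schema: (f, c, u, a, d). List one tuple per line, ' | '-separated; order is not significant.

Subexpression sizes:
  R → 6
  S → 5
  (R ⋈[f=a] S) → 3
  ρ[u/x]((R ⋈[f=a] S)) → 3

== RESULT ==
f | c | u | a | d
4 | 3 | q | 4 | 4
5 | 2 | r | 5 | 1
5 | 2 | r | 5 | 3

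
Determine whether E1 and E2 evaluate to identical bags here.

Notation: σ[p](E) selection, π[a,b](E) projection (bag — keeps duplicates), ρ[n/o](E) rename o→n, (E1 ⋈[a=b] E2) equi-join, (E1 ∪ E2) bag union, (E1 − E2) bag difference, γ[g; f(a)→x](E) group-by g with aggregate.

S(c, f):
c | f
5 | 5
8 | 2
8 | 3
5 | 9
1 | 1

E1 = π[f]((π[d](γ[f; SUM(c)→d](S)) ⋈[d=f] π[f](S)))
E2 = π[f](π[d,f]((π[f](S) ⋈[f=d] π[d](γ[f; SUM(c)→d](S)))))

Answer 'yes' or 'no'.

E1 subexpression sizes:
  S → 5
  γ[f; SUM(c)→d](S) → 5
  π[d](γ[f; SUM(c)→d](S)) → 5
  S → 5
  π[f](S) → 5
  (π[d](γ[f; SUM(c)→d](S)) ⋈[d=f] π[f](S)) → 3
  π[f]((π[d](γ[f; SUM(c)→d](S)) ⋈[d=f] π[f](S))) → 3
E2 subexpression sizes:
  S → 5
  π[f](S) → 5
  S → 5
  γ[f; SUM(c)→d](S) → 5
  π[d](γ[f; SUM(c)→d](S)) → 5
  (π[f](S) ⋈[f=d] π[d](γ[f; SUM(c)→d](S))) → 3
  π[d,f]((π[f](S) ⋈[f=d] π[d](γ[f; SUM(c)→d](S)))) → 3
  π[f](π[d,f]((π[f](S) ⋈[f=d] π[d](γ[f; SUM(c)→d](S))))) → 3

E1 and E2 produce the same multiset:
f
1
5
5

yes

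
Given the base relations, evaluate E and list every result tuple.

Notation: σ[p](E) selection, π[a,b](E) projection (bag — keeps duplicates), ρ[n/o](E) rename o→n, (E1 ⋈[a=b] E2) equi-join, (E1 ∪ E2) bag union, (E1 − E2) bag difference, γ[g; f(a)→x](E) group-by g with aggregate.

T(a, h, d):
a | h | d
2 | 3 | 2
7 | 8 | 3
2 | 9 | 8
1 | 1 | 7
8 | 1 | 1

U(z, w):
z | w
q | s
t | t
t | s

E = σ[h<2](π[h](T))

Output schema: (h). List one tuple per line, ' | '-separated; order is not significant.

Per-node cardinality:
  T → 5
  π[h](T) → 5
  σ[h<2](π[h](T)) → 2

== RESULT ==
h
1
1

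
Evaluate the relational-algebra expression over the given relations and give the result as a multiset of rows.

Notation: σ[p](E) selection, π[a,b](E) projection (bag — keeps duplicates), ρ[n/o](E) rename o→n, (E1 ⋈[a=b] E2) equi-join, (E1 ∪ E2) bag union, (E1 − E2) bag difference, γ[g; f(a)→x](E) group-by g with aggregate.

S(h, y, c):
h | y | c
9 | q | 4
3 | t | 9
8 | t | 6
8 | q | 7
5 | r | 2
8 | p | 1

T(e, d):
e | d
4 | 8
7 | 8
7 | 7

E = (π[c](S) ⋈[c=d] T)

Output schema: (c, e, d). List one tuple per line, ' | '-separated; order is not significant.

Per-node cardinality:
  S → 6
  π[c](S) → 6
  T → 3
  (π[c](S) ⋈[c=d] T) → 1

== RESULT ==
c | e | d
7 | 7 | 7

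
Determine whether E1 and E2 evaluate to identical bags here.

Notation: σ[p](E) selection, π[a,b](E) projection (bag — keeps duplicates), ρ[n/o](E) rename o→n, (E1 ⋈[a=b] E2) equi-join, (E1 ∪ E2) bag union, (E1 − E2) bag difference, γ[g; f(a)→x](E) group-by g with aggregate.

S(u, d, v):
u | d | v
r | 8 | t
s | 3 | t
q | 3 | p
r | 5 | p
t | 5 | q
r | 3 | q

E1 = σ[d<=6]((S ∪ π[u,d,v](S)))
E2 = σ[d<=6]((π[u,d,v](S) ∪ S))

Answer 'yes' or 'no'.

E1 row counts bottom-up:
  S → 6
  S → 6
  π[u,d,v](S) → 6
  (S ∪ π[u,d,v](S)) → 12
  σ[d<=6]((S ∪ π[u,d,v](S))) → 10
E2 row counts bottom-up:
  S → 6
  π[u,d,v](S) → 6
  S → 6
  (π[u,d,v](S) ∪ S) → 12
  σ[d<=6]((π[u,d,v](S) ∪ S)) → 10

E1 and E2 produce the same multiset:
u | d | v
q | 3 | p
q | 3 | p
r | 3 | q
r | 3 | q
r | 5 | p
r | 5 | p
s | 3 | t
s | 3 | t
t | 5 | q
t | 5 | q

yes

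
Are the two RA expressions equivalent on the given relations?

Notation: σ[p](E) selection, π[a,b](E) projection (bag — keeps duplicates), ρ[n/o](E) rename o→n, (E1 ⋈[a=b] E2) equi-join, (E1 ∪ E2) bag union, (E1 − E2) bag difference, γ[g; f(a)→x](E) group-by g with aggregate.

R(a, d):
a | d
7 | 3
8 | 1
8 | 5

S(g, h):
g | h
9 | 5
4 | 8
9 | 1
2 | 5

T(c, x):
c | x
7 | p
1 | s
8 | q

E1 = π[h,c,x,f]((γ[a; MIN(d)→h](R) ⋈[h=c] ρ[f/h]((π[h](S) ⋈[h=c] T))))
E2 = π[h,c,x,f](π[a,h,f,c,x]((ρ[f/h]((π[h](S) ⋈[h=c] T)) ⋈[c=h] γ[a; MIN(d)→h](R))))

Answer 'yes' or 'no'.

E1 subexpression sizes:
  R → 3
  γ[a; MIN(d)→h](R) → 2
  S → 4
  π[h](S) → 4
  T → 3
  (π[h](S) ⋈[h=c] T) → 2
  ρ[f/h]((π[h](S) ⋈[h=c] T)) → 2
  (γ[a; MIN(d)→h](R) ⋈[h=c] ρ[f/h]((π[h](S) ⋈[h=c] T))) → 1
  π[h,c,x,f]((γ[a; MIN(d)→h](R) ⋈[h=c] ρ[f/h]((π[h](S) ⋈[h=c] T)))) → 1
E2 subexpression sizes:
  S → 4
  π[h](S) → 4
  T → 3
  (π[h](S) ⋈[h=c] T) → 2
  ρ[f/h]((π[h](S) ⋈[h=c] T)) → 2
  R → 3
  γ[a; MIN(d)→h](R) → 2
  (ρ[f/h]((π[h](S) ⋈[h=c] T)) ⋈[c=h] γ[a; MIN(d)→h](R)) → 1
  π[a,h,f,c,x]((ρ[f/h]((π[h](S) ⋈[h=c] T)) ⋈[c=h] γ[a; MIN(d)→h](R))) → 1
  π[h,c,x,f](π[a,h,f,c,x]((ρ[f/h]((π[h](S) ⋈[h=c] T)) ⋈[c=h] γ[a; MIN(d)→h](R)))) → 1

E1 and E2 produce the same multiset:
h | c | x | f
1 | 1 | s | 1

yes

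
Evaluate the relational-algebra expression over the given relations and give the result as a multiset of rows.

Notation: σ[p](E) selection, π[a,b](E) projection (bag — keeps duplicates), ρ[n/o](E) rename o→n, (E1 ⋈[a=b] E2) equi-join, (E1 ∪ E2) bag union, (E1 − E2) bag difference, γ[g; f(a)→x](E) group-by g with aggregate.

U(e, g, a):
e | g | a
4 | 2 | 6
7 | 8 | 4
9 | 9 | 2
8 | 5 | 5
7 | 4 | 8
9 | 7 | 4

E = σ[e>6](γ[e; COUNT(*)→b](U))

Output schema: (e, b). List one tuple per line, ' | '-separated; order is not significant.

Row counts bottom-up:
  U → 6
  γ[e; COUNT(*)→b](U) → 4
  σ[e>6](γ[e; COUNT(*)→b](U)) → 3

== RESULT ==
e | b
7 | 2
8 | 1
9 | 2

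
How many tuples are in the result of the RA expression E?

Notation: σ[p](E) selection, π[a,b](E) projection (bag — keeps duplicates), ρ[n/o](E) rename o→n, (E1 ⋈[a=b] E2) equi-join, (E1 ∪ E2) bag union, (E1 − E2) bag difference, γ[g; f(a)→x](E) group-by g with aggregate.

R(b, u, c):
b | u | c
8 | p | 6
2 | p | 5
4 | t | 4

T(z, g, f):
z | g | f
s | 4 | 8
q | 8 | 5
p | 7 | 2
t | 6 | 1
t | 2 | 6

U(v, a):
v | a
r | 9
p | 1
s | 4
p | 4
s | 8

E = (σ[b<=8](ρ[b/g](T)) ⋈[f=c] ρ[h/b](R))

Subexpression sizes:
  T → 5
  ρ[b/g](T) → 5
  σ[b<=8](ρ[b/g](T)) → 5
  R → 3
  ρ[h/b](R) → 3
  (σ[b<=8](ρ[b/g](T)) ⋈[f=c] ρ[h/b](R)) → 2

|E| = 2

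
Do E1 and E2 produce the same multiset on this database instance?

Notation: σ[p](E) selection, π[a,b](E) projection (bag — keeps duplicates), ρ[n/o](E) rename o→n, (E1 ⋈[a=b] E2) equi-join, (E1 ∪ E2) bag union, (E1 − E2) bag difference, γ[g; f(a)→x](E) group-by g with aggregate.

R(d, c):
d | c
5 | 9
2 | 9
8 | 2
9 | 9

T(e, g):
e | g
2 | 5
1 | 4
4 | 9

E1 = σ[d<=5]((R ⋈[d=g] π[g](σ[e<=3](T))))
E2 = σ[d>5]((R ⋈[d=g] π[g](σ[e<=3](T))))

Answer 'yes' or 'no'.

E1 stepwise |·|:
  R → 4
  T → 3
  σ[e<=3](T) → 2
  π[g](σ[e<=3](T)) → 2
  (R ⋈[d=g] π[g](σ[e<=3](T))) → 1
  σ[d<=5]((R ⋈[d=g] π[g](σ[e<=3](T)))) → 1
E2 stepwise |·|:
  R → 4
  T → 3
  σ[e<=3](T) → 2
  π[g](σ[e<=3](T)) → 2
  (R ⋈[d=g] π[g](σ[e<=3](T))) → 1
  σ[d>5]((R ⋈[d=g] π[g](σ[e<=3](T)))) → 0

E1 result:
d | c | g
5 | 9 | 5
E2 result:
d | c | g
(0 rows)
Witness: (5, 9, 5) appears 1× in E1 but 0× in E2.

no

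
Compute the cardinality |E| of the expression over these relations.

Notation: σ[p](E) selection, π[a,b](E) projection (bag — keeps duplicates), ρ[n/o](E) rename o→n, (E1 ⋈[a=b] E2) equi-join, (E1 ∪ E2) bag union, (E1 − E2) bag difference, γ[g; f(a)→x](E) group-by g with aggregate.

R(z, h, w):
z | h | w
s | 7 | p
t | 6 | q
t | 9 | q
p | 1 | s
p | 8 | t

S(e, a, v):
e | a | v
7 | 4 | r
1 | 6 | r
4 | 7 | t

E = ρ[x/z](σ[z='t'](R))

Stepwise |·|:
  R → 5
  σ[z='t'](R) → 2
  ρ[x/z](σ[z='t'](R)) → 2

|E| = 2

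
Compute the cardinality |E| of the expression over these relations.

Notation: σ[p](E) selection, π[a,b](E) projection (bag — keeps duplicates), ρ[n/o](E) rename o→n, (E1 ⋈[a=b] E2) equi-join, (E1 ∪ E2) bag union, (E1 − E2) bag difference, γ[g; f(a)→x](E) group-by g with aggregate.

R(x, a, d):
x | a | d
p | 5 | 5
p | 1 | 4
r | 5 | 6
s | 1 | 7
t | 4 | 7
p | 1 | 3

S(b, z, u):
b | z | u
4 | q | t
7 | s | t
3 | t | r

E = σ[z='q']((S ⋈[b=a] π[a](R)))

Subexpression sizes:
  S → 3
  R → 6
  π[a](R) → 6
  (S ⋈[b=a] π[a](R)) → 1
  σ[z='q']((S ⋈[b=a] π[a](R))) → 1

|E| = 1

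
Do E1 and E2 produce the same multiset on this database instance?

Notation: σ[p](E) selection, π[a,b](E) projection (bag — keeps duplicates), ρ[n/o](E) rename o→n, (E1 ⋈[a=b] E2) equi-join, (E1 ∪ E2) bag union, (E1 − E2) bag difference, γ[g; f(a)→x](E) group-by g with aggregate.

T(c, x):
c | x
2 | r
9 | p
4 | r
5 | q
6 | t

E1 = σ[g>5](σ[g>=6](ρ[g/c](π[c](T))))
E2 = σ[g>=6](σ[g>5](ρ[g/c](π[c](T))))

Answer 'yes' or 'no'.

E1 stepwise |·|:
  T → 5
  π[c](T) → 5
  ρ[g/c](π[c](T)) → 5
  σ[g>=6](ρ[g/c](π[c](T))) → 2
  σ[g>5](σ[g>=6](ρ[g/c](π[c](T)))) → 2
E2 stepwise |·|:
  T → 5
  π[c](T) → 5
  ρ[g/c](π[c](T)) → 5
  σ[g>5](ρ[g/c](π[c](T))) → 2
  σ[g>=6](σ[g>5](ρ[g/c](π[c](T)))) → 2

E1 and E2 produce the same multiset:
g
6
9

yes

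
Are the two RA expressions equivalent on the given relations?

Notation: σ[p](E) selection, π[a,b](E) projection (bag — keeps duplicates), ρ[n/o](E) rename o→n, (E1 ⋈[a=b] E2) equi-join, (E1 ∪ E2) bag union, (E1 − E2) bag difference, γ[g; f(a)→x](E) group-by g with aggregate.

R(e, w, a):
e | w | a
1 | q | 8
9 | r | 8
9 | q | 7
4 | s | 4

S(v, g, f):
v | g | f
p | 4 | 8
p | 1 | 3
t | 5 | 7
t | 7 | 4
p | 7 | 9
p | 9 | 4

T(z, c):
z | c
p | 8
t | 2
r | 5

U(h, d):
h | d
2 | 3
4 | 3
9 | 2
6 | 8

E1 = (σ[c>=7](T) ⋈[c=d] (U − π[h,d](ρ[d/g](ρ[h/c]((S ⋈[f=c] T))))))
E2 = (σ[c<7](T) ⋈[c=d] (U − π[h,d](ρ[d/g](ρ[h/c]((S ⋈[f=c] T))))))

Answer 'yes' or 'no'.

E1 per-node cardinality:
  T → 3
  σ[c>=7](T) → 1
  U → 4
  S → 6
  T → 3
  (S ⋈[f=c] T) → 1
  ρ[h/c]((S ⋈[f=c] T)) → 1
  ρ[d/g](ρ[h/c]((S ⋈[f=c] T))) → 1
  π[h,d](ρ[d/g](ρ[h/c]((S ⋈[f=c] T)))) → 1
  (U − π[h,d](ρ[d/g](ρ[h/c]((S ⋈[f=c] T))))) → 4
  (σ[c>=7](T) ⋈[c=d] (U − π[h,d](ρ[d/g](ρ[h/c]((S ⋈[f=c] T)))))) → 1
E2 per-node cardinality:
  T → 3
  σ[c<7](T) → 2
  U → 4
  S → 6
  T → 3
  (S ⋈[f=c] T) → 1
  ρ[h/c]((S ⋈[f=c] T)) → 1
  ρ[d/g](ρ[h/c]((S ⋈[f=c] T))) → 1
  π[h,d](ρ[d/g](ρ[h/c]((S ⋈[f=c] T)))) → 1
  (U − π[h,d](ρ[d/g](ρ[h/c]((S ⋈[f=c] T))))) → 4
  (σ[c<7](T) ⋈[c=d] (U − π[h,d](ρ[d/g](ρ[h/c]((S ⋈[f=c] T)))))) → 1

E1 result:
z | c | h | d
p | 8 | 6 | 8
E2 result:
z | c | h | d
t | 2 | 9 | 2
Witness: ('t', 2, 9, 2) appears 0× in E1 but 1× in E2.

no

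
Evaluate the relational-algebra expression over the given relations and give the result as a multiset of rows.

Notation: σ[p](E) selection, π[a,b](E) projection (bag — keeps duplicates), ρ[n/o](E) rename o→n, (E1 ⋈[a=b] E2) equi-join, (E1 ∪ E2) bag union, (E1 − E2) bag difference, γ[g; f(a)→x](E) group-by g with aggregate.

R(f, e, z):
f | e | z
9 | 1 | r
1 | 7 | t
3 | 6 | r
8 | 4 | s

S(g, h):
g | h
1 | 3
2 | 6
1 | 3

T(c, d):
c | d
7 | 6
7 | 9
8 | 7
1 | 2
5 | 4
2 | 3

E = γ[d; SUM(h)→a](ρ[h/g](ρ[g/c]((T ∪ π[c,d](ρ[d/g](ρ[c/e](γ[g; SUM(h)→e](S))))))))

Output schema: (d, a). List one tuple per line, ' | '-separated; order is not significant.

Per-node cardinality:
  T → 6
  S → 3
  γ[g; SUM(h)→e](S) → 2
  ρ[c/e](γ[g; SUM(h)→e](S)) → 2
  ρ[d/g](ρ[c/e](γ[g; SUM(h)→e](S))) → 2
  π[c,d](ρ[d/g](ρ[c/e](γ[g; SUM(h)→e](S)))) → 2
  (T ∪ π[c,d](ρ[d/g](ρ[c/e](γ[g; SUM(h)→e](S))))) → 8
  ρ[g/c]((T ∪ π[c,d](ρ[d/g](ρ[c/e](γ[g; SUM(h)→e](S)))))) → 8
  ρ[h/g](ρ[g/c]((T ∪ π[c,d](ρ[d/g](ρ[c/e](γ[g; SUM(h)→e](S))))))) → 8
  γ[d; SUM(h)→a](ρ[h/g](ρ[g/c]((T ∪ π[c,d](ρ[d/g](ρ[c/e](γ[g; SUM(h)→e](S)))))))) → 7

== RESULT ==
d | a
1 | 6
2 | 7
3 | 2
4 | 5
6 | 7
7 | 8
9 | 7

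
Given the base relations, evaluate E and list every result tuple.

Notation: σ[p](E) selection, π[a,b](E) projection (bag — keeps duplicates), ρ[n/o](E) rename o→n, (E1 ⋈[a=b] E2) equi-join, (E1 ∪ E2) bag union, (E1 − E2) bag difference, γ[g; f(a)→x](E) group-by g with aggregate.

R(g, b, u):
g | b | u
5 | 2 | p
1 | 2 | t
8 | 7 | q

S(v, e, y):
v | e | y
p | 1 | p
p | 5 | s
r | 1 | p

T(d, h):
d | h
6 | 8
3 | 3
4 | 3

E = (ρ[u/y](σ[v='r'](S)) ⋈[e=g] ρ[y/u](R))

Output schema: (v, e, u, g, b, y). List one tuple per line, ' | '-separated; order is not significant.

Stepwise |·|:
  S → 3
  σ[v='r'](S) → 1
  ρ[u/y](σ[v='r'](S)) → 1
  R → 3
  ρ[y/u](R) → 3
  (ρ[u/y](σ[v='r'](S)) ⋈[e=g] ρ[y/u](R)) → 1

== RESULT ==
v | e | u | g | b | y
r | 1 | p | 1 | 2 | t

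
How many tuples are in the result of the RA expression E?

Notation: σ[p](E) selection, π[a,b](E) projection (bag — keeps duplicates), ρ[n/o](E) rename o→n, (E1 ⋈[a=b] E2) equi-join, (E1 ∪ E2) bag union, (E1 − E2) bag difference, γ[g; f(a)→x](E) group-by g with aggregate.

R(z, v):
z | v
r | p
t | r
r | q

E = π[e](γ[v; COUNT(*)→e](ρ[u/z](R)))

Per-node cardinality:
  R → 3
  ρ[u/z](R) → 3
  γ[v; COUNT(*)→e](ρ[u/z](R)) → 3
  π[e](γ[v; COUNT(*)→e](ρ[u/z](R))) → 3

|E| = 3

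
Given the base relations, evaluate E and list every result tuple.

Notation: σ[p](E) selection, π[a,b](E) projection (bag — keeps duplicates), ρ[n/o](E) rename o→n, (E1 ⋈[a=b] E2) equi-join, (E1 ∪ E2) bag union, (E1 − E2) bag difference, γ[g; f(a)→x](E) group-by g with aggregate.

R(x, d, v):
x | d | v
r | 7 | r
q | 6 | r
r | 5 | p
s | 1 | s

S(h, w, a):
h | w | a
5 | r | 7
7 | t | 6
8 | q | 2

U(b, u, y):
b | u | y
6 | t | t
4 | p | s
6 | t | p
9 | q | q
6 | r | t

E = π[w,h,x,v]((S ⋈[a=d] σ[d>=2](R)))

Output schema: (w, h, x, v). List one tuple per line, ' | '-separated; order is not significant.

Subexpression sizes:
  S → 3
  R → 4
  σ[d>=2](R) → 3
  (S ⋈[a=d] σ[d>=2](R)) → 2
  π[w,h,x,v]((S ⋈[a=d] σ[d>=2](R))) → 2

== RESULT ==
w | h | x | v
r | 5 | r | r
t | 7 | q | r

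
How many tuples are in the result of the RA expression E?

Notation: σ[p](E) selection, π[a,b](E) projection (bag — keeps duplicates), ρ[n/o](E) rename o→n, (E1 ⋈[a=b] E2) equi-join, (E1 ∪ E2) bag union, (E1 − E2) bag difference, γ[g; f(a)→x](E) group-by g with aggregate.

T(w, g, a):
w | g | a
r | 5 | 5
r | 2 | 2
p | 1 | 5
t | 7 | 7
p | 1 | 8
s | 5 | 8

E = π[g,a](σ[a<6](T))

Stepwise |·|:
  T → 6
  σ[a<6](T) → 3
  π[g,a](σ[a<6](T)) → 3

|E| = 3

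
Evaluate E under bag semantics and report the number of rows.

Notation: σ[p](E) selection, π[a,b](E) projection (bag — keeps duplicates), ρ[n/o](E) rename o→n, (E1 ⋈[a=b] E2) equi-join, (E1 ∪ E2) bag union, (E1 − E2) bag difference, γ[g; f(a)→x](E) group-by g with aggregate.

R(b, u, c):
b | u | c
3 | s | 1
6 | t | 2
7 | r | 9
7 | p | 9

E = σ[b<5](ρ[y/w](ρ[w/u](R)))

Row counts bottom-up:
  R → 4
  ρ[w/u](R) → 4
  ρ[y/w](ρ[w/u](R)) → 4
  σ[b<5](ρ[y/w](ρ[w/u](R))) → 1

|E| = 1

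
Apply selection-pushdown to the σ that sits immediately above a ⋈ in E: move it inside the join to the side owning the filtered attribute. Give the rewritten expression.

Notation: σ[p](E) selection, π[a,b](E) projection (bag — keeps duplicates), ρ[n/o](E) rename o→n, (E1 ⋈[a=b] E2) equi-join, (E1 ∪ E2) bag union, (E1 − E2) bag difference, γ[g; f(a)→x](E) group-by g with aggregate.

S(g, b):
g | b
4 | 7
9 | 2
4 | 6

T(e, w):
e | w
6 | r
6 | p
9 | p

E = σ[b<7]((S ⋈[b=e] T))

σ filters on b, owned by the left side.
E' = (σ[b<7](S) ⋈[b=e] T)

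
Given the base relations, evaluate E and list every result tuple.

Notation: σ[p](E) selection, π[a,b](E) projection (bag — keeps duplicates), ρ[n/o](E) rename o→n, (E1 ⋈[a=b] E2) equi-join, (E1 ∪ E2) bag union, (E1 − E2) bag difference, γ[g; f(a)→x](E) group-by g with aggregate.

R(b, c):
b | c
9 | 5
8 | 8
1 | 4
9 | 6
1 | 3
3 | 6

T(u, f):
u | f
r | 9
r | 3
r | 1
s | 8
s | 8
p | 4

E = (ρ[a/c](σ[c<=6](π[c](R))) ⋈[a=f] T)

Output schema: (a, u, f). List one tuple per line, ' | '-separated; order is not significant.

Subexpression sizes:
  R → 6
  π[c](R) → 6
  σ[c<=6](π[c](R)) → 5
  ρ[a/c](σ[c<=6](π[c](R))) → 5
  T → 6
  (ρ[a/c](σ[c<=6](π[c](R))) ⋈[a=f] T) → 2

== RESULT ==
a | u | f
3 | r | 3
4 | p | 4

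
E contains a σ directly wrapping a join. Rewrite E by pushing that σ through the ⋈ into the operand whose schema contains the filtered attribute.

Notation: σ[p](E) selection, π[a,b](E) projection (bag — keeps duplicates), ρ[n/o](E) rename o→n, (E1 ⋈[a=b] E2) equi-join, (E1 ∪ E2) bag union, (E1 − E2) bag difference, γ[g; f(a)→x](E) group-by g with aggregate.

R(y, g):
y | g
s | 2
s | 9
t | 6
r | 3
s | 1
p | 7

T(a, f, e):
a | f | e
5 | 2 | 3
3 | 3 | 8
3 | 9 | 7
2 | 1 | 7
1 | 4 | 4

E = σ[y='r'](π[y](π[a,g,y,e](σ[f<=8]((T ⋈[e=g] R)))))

σ filters on f, owned by the left side.
E' = σ[y='r'](π[y](π[a,g,y,e]((σ[f<=8](T) ⋈[e=g] R))))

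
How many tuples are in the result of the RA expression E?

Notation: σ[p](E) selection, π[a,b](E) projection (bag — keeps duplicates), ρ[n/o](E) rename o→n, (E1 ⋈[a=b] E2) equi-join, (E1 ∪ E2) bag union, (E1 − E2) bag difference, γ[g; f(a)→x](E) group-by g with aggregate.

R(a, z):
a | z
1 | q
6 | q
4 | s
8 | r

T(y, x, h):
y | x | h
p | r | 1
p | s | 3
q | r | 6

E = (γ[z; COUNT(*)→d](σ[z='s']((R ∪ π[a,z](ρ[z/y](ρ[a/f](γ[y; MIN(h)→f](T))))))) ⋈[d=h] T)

Per-node cardinality:
  R → 4
  T → 3
  γ[y; MIN(h)→f](T) → 2
  ρ[a/f](γ[y; MIN(h)→f](T)) → 2
  ρ[z/y](ρ[a/f](γ[y; MIN(h)→f](T))) → 2
  π[a,z](ρ[z/y](ρ[a/f](γ[y; MIN(h)→f](T)))) → 2
  (R ∪ π[a,z](ρ[z/y](ρ[a/f](γ[y; MIN(h)→f](T))))) → 6
  σ[z='s']((R ∪ π[a,z](ρ[z/y](ρ[a/f](γ[y; MIN(h)→f](T)))))) → 1
  γ[z; COUNT(*)→d](σ[z='s']((R ∪ π[a,z](ρ[z/y](ρ[a/f](γ[y; MIN(h)→f](T))))))) → 1
  T → 3
  (γ[z; COUNT(*)→d](σ[z='s']((R ∪ π[a,z](ρ[z/y](ρ[a/f](γ[y; MIN(h)→f](T))))))) ⋈[d=h] T) → 1

|E| = 1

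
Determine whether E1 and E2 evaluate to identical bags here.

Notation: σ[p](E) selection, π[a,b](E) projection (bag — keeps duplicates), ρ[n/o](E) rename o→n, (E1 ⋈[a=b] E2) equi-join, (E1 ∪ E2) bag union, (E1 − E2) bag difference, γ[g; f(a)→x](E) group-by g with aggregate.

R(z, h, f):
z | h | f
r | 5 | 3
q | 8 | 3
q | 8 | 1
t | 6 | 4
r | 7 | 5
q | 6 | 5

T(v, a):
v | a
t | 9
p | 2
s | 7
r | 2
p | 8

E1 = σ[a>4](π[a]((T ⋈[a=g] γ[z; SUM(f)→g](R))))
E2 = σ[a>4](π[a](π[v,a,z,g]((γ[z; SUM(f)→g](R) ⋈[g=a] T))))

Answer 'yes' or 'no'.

E1 subexpression sizes:
  T → 5
  R → 6
  γ[z; SUM(f)→g](R) → 3
  (T ⋈[a=g] γ[z; SUM(f)→g](R)) → 2
  π[a]((T ⋈[a=g] γ[z; SUM(f)→g](R))) → 2
  σ[a>4](π[a]((T ⋈[a=g] γ[z; SUM(f)→g](R)))) → 2
E2 subexpression sizes:
  R → 6
  γ[z; SUM(f)→g](R) → 3
  T → 5
  (γ[z; SUM(f)→g](R) ⋈[g=a] T) → 2
  π[v,a,z,g]((γ[z; SUM(f)→g](R) ⋈[g=a] T)) → 2
  π[a](π[v,a,z,g]((γ[z; SUM(f)→g](R) ⋈[g=a] T))) → 2
  σ[a>4](π[a](π[v,a,z,g]((γ[z; SUM(f)→g](R) ⋈[g=a] T)))) → 2

E1 and E2 produce the same multiset:
a
8
9

yes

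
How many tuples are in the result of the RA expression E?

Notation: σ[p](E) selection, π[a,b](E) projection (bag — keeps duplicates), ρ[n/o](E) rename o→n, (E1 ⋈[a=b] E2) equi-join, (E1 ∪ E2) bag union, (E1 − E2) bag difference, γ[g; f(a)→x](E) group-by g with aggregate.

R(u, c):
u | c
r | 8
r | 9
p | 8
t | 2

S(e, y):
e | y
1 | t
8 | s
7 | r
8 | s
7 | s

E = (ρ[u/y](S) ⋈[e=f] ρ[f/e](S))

Subexpression sizes:
  S → 5
  ρ[u/y](S) → 5
  S → 5
  ρ[f/e](S) → 5
  (ρ[u/y](S) ⋈[e=f] ρ[f/e](S)) → 9

|E| = 9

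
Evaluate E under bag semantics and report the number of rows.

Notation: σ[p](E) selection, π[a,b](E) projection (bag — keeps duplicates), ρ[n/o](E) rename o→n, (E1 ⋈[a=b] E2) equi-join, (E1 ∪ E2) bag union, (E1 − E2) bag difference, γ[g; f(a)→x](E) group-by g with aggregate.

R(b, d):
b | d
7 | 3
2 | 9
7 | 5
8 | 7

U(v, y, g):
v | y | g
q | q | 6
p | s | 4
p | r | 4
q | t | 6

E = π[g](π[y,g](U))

Subexpression sizes:
  U → 4
  π[y,g](U) → 4
  π[g](π[y,g](U)) → 4

|E| = 4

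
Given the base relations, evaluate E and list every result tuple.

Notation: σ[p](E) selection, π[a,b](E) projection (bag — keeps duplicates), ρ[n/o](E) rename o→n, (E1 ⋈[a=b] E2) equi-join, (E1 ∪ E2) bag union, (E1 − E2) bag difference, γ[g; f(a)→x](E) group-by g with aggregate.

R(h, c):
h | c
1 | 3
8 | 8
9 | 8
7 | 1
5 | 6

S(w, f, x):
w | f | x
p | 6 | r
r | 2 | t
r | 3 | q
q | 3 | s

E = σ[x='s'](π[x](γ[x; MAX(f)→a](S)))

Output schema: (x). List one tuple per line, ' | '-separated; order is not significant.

Row counts bottom-up:
  S → 4
  γ[x; MAX(f)→a](S) → 4
  π[x](γ[x; MAX(f)→a](S)) → 4
  σ[x='s'](π[x](γ[x; MAX(f)→a](S))) → 1

== RESULT ==
x
s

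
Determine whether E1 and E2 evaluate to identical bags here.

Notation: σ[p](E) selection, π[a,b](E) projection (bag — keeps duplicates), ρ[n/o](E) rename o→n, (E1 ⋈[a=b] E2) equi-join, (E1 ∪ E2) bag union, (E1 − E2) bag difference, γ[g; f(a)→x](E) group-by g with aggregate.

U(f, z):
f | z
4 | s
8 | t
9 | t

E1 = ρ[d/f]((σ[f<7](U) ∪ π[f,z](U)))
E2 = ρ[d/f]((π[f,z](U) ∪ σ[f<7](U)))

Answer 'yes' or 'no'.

E1 stepwise |·|:
  U → 3
  σ[f<7](U) → 1
  U → 3
  π[f,z](U) → 3
  (σ[f<7](U) ∪ π[f,z](U)) → 4
  ρ[d/f]((σ[f<7](U) ∪ π[f,z](U))) → 4
E2 stepwise |·|:
  U → 3
  π[f,z](U) → 3
  U → 3
  σ[f<7](U) → 1
  (π[f,z](U) ∪ σ[f<7](U)) → 4
  ρ[d/f]((π[f,z](U) ∪ σ[f<7](U))) → 4

E1 and E2 produce the same multiset:
d | z
4 | s
4 | s
8 | t
9 | t

yes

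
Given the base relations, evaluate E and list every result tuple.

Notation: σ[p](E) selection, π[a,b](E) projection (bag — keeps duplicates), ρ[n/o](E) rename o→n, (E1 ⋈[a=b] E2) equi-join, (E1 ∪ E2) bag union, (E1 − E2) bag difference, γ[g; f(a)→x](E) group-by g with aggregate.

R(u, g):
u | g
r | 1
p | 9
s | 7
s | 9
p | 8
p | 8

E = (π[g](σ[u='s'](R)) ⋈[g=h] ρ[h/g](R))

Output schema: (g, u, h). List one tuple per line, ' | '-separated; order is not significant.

Stepwise |·|:
  R → 6
  σ[u='s'](R) → 2
  π[g](σ[u='s'](R)) → 2
  R → 6
  ρ[h/g](R) → 6
  (π[g](σ[u='s'](R)) ⋈[g=h] ρ[h/g](R)) → 3

== RESULT ==
g | u | h
7 | s | 7
9 | p | 9
9 | s | 9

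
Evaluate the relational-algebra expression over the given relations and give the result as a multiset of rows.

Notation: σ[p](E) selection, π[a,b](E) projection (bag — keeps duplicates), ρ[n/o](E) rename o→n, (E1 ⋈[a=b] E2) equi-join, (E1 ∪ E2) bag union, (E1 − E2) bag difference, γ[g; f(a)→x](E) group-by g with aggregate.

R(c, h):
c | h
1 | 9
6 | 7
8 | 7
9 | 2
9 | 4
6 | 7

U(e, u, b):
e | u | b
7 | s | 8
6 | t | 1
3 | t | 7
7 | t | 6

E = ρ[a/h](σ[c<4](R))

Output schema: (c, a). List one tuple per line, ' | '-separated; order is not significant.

Subexpression sizes:
  R → 6
  σ[c<4](R) → 1
  ρ[a/h](σ[c<4](R)) → 1

== RESULT ==
c | a
1 | 9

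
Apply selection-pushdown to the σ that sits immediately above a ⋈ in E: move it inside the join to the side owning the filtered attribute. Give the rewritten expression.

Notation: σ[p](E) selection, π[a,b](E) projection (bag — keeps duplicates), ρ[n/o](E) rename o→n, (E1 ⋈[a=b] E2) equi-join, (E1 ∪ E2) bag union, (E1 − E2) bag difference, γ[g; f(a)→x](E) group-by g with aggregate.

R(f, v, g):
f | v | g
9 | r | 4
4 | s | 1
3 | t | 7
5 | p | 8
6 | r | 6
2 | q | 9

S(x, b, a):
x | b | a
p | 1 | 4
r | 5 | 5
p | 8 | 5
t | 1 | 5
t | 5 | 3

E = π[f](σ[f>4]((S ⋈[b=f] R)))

σ filters on f, owned by the right side.
E' = π[f]((S ⋈[b=f] σ[f>4](R)))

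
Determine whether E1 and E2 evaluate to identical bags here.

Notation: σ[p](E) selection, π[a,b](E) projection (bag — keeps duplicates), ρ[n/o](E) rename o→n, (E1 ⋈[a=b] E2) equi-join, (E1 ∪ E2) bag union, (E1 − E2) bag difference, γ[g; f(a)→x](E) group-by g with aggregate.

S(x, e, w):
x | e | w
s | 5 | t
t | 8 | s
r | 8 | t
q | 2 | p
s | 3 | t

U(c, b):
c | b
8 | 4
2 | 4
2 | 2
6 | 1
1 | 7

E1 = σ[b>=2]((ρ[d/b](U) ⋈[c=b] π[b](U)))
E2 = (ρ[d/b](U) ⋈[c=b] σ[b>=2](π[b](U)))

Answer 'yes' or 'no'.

E1 stepwise |·|:
  U → 5
  ρ[d/b](U) → 5
  U → 5
  π[b](U) → 5
  (ρ[d/b](U) ⋈[c=b] π[b](U)) → 3
  σ[b>=2]((ρ[d/b](U) ⋈[c=b] π[b](U))) → 2
E2 stepwise |·|:
  U → 5
  ρ[d/b](U) → 5
  U → 5
  π[b](U) → 5
  σ[b>=2](π[b](U)) → 4
  (ρ[d/b](U) ⋈[c=b] σ[b>=2](π[b](U))) → 2

E1 and E2 produce the same multiset:
c | d | b
2 | 2 | 2
2 | 4 | 2

yes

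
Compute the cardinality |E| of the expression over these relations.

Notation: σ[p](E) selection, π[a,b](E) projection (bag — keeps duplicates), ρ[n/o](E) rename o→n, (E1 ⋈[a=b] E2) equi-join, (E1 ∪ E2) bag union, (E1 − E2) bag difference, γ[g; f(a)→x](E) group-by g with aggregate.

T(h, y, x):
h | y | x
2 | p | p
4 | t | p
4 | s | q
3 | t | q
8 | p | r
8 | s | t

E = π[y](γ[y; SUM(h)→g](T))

Subexpression sizes:
  T → 6
  γ[y; SUM(h)→g](T) → 3
  π[y](γ[y; SUM(h)→g](T)) → 3

|E| = 3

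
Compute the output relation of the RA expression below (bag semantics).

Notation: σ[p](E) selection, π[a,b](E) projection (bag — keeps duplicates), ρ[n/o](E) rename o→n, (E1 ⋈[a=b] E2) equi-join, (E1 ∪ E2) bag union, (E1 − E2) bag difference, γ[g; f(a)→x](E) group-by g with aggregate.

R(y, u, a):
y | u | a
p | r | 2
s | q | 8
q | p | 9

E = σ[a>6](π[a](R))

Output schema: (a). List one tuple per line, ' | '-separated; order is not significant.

Stepwise |·|:
  R → 3
  π[a](R) → 3
  σ[a>6](π[a](R)) → 2

== RESULT ==
a
8
9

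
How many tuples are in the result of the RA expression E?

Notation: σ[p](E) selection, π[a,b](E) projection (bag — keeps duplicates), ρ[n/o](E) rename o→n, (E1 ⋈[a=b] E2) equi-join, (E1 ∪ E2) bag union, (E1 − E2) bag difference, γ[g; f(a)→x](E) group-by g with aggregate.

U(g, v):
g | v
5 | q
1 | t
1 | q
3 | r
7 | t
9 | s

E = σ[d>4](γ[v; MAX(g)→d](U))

Subexpression sizes:
  U → 6
  γ[v; MAX(g)→d](U) → 4
  σ[d>4](γ[v; MAX(g)→d](U)) → 3

|E| = 3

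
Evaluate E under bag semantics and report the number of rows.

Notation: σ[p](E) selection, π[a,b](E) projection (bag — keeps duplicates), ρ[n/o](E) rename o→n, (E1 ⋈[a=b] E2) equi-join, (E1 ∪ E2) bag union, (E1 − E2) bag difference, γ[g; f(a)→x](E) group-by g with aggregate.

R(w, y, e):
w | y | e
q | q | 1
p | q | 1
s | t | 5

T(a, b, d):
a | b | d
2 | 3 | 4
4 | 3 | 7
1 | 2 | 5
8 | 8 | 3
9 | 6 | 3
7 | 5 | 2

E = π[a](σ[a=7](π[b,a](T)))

Subexpression sizes:
  T → 6
  π[b,a](T) → 6
  σ[a=7](π[b,a](T)) → 1
  π[a](σ[a=7](π[b,a](T))) → 1

|E| = 1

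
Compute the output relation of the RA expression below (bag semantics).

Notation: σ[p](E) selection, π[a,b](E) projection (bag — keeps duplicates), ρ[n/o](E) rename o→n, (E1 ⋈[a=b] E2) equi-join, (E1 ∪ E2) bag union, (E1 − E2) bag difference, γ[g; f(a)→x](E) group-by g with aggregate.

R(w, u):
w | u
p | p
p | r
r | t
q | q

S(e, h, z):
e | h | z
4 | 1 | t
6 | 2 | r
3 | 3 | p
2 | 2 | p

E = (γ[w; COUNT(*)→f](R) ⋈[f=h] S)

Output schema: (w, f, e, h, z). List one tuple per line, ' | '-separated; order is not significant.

Stepwise |·|:
  R → 4
  γ[w; COUNT(*)→f](R) → 3
  S → 4
  (γ[w; COUNT(*)→f](R) ⋈[f=h] S) → 4

== RESULT ==
w | f | e | h | z
p | 2 | 2 | 2 | p
p | 2 | 6 | 2 | r
q | 1 | 4 | 1 | t
r | 1 | 4 | 1 | t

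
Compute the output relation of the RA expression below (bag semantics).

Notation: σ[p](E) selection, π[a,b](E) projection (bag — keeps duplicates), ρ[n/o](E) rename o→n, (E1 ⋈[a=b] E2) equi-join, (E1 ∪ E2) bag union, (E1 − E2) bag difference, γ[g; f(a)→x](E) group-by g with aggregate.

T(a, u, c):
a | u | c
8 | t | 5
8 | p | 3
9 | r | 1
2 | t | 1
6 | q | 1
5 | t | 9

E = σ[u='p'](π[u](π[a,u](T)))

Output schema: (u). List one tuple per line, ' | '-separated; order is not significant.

Subexpression sizes:
  T → 6
  π[a,u](T) → 6
  π[u](π[a,u](T)) → 6
  σ[u='p'](π[u](π[a,u](T))) → 1

== RESULT ==
u
p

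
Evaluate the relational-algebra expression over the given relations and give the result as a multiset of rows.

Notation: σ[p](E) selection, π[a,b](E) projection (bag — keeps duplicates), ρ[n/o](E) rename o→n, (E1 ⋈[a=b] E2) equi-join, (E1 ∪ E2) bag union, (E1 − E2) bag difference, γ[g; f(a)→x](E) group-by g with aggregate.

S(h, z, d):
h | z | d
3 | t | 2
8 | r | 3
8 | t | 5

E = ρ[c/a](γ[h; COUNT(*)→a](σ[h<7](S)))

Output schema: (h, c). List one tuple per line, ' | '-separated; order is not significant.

Subexpression sizes:
  S → 3
  σ[h<7](S) → 1
  γ[h; COUNT(*)→a](σ[h<7](S)) → 1
  ρ[c/a](γ[h; COUNT(*)→a](σ[h<7](S))) → 1

== RESULT ==
h | c
3 | 1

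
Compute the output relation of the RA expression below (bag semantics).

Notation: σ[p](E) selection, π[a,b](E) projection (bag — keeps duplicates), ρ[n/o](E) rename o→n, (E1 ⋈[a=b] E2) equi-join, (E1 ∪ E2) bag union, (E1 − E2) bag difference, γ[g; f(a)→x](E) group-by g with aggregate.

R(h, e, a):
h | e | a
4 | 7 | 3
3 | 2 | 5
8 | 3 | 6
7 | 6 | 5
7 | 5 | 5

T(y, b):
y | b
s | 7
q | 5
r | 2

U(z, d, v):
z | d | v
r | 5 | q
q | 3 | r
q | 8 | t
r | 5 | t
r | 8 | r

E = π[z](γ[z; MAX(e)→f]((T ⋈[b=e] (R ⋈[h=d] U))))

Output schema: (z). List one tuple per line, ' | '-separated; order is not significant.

Row counts bottom-up:
  T → 3
  R → 5
  U → 5
  (R ⋈[h=d] U) → 3
  (T ⋈[b=e] (R ⋈[h=d] U)) → 1
  γ[z; MAX(e)→f]((T ⋈[b=e] (R ⋈[h=d] U))) → 1
  π[z](γ[z; MAX(e)→f]((T ⋈[b=e] (R ⋈[h=d] U)))) → 1

== RESULT ==
z
q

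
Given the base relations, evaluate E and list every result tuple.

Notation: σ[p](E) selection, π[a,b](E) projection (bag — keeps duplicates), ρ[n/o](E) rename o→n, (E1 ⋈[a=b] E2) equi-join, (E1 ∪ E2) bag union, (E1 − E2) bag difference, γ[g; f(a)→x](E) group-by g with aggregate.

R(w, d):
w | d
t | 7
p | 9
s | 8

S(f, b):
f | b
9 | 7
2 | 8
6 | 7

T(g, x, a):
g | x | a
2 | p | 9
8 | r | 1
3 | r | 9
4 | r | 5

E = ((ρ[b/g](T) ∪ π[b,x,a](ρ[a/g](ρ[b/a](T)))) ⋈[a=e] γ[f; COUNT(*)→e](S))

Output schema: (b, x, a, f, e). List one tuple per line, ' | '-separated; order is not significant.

Subexpression sizes:
  T → 4
  ρ[b/g](T) → 4
  T → 4
  ρ[b/a](T) → 4
  ρ[a/g](ρ[b/a](T)) → 4
  π[b,x,a](ρ[a/g](ρ[b/a](T))) → 4
  (ρ[b/g](T) ∪ π[b,x,a](ρ[a/g](ρ[b/a](T)))) → 8
  S → 3
  γ[f; COUNT(*)→e](S) → 3
  ((ρ[b/g](T) ∪ π[b,x,a](ρ[a/g](ρ[b/a](T)))) ⋈[a=e] γ[f; COUNT(*)→e](S)) → 3

== RESULT ==
b | x | a | f | e
8 | r | 1 | 2 | 1
8 | r | 1 | 6 | 1
8 | r | 1 | 9 | 1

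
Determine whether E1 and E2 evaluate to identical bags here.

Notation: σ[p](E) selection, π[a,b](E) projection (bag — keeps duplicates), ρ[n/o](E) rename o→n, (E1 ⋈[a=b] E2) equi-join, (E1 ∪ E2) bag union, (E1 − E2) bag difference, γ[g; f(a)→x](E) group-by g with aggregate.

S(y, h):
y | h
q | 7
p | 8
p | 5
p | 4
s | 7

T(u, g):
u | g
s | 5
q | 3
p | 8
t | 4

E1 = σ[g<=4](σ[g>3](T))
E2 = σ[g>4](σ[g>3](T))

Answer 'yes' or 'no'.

E1 stepwise |·|:
  T → 4
  σ[g>3](T) → 3
  σ[g<=4](σ[g>3](T)) → 1
E2 stepwise |·|:
  T → 4
  σ[g>3](T) → 3
  σ[g>4](σ[g>3](T)) → 2

E1 result:
u | g
t | 4
E2 result:
u | g
p | 8
s | 5
Witness: ('s', 5) appears 0× in E1 but 1× in E2.

no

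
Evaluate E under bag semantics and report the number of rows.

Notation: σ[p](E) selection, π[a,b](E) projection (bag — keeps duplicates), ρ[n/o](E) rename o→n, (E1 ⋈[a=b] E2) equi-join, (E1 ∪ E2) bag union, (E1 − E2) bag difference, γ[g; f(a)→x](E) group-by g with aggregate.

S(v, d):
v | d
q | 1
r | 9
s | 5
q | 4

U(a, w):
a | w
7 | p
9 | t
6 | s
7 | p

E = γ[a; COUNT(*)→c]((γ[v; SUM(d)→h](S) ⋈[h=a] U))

Subexpression sizes:
  S → 4
  γ[v; SUM(d)→h](S) → 3
  U → 4
  (γ[v; SUM(d)→h](S) ⋈[h=a] U) → 1
  γ[a; COUNT(*)→c]((γ[v; SUM(d)→h](S) ⋈[h=a] U)) → 1

|E| = 1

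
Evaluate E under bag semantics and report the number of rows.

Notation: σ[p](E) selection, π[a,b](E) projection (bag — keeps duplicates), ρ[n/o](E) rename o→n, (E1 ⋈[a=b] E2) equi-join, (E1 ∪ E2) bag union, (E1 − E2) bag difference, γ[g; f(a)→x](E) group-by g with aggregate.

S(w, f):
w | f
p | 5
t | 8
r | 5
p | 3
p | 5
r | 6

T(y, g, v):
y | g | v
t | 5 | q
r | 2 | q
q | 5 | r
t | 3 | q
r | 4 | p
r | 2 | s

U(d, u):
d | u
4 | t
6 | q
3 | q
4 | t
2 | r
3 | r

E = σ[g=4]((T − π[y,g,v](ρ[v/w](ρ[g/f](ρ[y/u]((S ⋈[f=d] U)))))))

Row counts bottom-up:
  T → 6
  S → 6
  U → 6
  (S ⋈[f=d] U) → 3
  ρ[y/u]((S ⋈[f=d] U)) → 3
  ρ[g/f](ρ[y/u]((S ⋈[f=d] U))) → 3
  ρ[v/w](ρ[g/f](ρ[y/u]((S ⋈[f=d] U)))) → 3
  π[y,g,v](ρ[v/w](ρ[g/f](ρ[y/u]((S ⋈[f=d] U))))) → 3
  (T − π[y,g,v](ρ[v/w](ρ[g/f](ρ[y/u]((S ⋈[f=d] U)))))) → 6
  σ[g=4]((T − π[y,g,v](ρ[v/w](ρ[g/f](ρ[y/u]((S ⋈[f=d] U))))))) → 1

|E| = 1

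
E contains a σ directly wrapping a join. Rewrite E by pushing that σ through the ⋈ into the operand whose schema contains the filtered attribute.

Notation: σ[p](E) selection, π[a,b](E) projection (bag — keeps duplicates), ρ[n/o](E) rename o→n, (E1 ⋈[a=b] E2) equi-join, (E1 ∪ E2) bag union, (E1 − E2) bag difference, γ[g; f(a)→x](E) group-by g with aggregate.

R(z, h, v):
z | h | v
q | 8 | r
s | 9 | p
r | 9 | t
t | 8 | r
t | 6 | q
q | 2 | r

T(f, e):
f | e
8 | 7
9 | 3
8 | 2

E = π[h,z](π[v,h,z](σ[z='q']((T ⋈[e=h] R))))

σ filters on z, owned by the right side.
E' = π[h,z](π[v,h,z]((T ⋈[e=h] σ[z='q'](R))))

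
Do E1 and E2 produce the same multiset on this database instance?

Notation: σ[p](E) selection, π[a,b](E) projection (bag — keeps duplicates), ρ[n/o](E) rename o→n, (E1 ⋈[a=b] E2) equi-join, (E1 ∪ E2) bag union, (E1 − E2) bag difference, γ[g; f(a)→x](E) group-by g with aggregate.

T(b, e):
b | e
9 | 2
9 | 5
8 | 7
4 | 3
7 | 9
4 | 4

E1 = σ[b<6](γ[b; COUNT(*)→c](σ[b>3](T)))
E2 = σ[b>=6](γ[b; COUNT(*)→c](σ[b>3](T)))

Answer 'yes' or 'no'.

E1 row counts bottom-up:
  T → 6
  σ[b>3](T) → 6
  γ[b; COUNT(*)→c](σ[b>3](T)) → 4
  σ[b<6](γ[b; COUNT(*)→c](σ[b>3](T))) → 1
E2 row counts bottom-up:
  T → 6
  σ[b>3](T) → 6
  γ[b; COUNT(*)→c](σ[b>3](T)) → 4
  σ[b>=6](γ[b; COUNT(*)→c](σ[b>3](T))) → 3

E1 result:
b | c
4 | 2
E2 result:
b | c
7 | 1
8 | 1
9 | 2
Witness: (7, 1) appears 0× in E1 but 1× in E2.

no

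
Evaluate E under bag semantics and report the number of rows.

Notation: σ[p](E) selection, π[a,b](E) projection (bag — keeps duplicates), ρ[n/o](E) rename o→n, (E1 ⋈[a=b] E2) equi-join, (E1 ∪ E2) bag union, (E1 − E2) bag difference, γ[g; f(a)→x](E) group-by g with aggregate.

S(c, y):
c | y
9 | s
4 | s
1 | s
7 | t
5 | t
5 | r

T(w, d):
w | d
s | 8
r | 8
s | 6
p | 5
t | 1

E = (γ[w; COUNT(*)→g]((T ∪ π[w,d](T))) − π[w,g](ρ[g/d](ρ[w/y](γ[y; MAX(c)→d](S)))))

Per-node cardinality:
  T → 5
  T → 5
  π[w,d](T) → 5
  (T ∪ π[w,d](T)) → 10
  γ[w; COUNT(*)→g]((T ∪ π[w,d](T))) → 4
  S → 6
  γ[y; MAX(c)→d](S) → 3
  ρ[w/y](γ[y; MAX(c)→d](S)) → 3
  ρ[g/d](ρ[w/y](γ[y; MAX(c)→d](S))) → 3
  π[w,g](ρ[g/d](ρ[w/y](γ[y; MAX(c)→d](S)))) → 3
  (γ[w; COUNT(*)→g]((T ∪ π[w,d](T))) − π[w,g](ρ[g/d](ρ[w/y](γ[y; MAX(c)→d](S))))) → 4

|E| = 4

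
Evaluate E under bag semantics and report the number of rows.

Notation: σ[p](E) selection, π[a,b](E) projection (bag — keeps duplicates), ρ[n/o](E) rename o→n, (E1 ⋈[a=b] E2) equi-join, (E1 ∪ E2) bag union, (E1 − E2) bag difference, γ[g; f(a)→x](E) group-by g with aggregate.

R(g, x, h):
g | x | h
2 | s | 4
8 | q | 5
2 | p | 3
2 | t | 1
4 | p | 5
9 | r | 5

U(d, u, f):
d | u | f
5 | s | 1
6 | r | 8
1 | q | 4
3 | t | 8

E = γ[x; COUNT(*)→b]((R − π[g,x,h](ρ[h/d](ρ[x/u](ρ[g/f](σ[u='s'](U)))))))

Subexpression sizes:
  R → 6
  U → 4
  σ[u='s'](U) → 1
  ρ[g/f](σ[u='s'](U)) → 1
  ρ[x/u](ρ[g/f](σ[u='s'](U))) → 1
  ρ[h/d](ρ[x/u](ρ[g/f](σ[u='s'](U)))) → 1
  π[g,x,h](ρ[h/d](ρ[x/u](ρ[g/f](σ[u='s'](U))))) → 1
  (R − π[g,x,h](ρ[h/d](ρ[x/u](ρ[g/f](σ[u='s'](U)))))) → 6
  γ[x; COUNT(*)→b]((R − π[g,x,h](ρ[h/d](ρ[x/u](ρ[g/f](σ[u='s'](U))))))) → 5

|E| = 5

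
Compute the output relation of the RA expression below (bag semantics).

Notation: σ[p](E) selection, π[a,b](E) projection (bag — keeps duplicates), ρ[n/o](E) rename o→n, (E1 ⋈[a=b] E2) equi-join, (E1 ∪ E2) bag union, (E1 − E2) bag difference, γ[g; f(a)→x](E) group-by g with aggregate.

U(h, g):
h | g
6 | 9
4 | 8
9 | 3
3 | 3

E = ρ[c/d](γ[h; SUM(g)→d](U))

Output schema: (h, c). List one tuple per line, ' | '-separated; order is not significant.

Row counts bottom-up:
  U → 4
  γ[h; SUM(g)→d](U) → 4
  ρ[c/d](γ[h; SUM(g)→d](U)) → 4

== RESULT ==
h | c
3 | 3
4 | 8
6 | 9
9 | 3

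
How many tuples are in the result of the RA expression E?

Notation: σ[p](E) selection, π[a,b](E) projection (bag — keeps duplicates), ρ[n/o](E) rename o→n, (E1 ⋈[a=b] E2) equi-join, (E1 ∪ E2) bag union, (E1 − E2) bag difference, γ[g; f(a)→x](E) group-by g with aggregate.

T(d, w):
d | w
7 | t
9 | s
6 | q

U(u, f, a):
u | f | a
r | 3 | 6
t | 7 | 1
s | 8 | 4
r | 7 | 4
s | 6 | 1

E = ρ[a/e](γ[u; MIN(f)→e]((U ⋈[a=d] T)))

Stepwise |·|:
  U → 5
  T → 3
  (U ⋈[a=d] T) → 1
  γ[u; MIN(f)→e]((U ⋈[a=d] T)) → 1
  ρ[a/e](γ[u; MIN(f)→e]((U ⋈[a=d] T))) → 1

|E| = 1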